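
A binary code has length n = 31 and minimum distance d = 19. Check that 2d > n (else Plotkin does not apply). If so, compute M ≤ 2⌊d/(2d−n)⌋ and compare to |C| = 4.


Plotkin bound M ≤ 4; given |C| = 4 ≤ bound (satisfied).

Check applicability: 2d = 38, n = 31.
2d − n = 7 > 0, so Plotkin applies.
Compute d/(2d−n) = 19/7 ≈ 2.7143.
⌊d/(2d−n)⌋ = 2.
Plotkin bound: M ≤ 2·2 = 4.
Given |C| = 4, check: satisfied.
This |C| is at the Plotkin bound.


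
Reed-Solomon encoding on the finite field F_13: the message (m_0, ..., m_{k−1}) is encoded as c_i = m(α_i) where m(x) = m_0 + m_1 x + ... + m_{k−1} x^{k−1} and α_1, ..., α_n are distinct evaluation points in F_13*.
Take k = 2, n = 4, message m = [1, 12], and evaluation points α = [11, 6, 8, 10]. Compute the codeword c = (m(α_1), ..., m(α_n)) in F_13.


c = [3, 8, 6, 4]

Message polynomial: m(x) = 1 + 12·x (mod 13).
For each evaluation point α_i, compute m(α_i) mod 13:
  α_1 = 11: Horner steps 12 → 3, so m(11) = 3.
  α_2 = 6: Horner steps 12 → 8, so m(6) = 8.
  α_3 = 8: Horner steps 12 → 6, so m(8) = 6.
  α_4 = 10: Horner steps 12 → 4, so m(10) = 4.
Codeword c = [3, 8, 6, 4] ∈ F_13^4.


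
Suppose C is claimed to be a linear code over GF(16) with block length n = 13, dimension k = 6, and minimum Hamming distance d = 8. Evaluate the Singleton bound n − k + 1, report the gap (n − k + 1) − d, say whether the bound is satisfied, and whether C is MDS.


Singleton RHS = n − k + 1 = 8, slack = 0, bound satisfied, MDS.

Singleton bound: d ≤ n − k + 1.
Here n = 13, k = 6, so n − k + 1 = 8.
Given d = 8, check d ≤ 8: YES.
Slack = (n − k + 1) − d = 0.
The code is MDS (slack = 0).
Description: the claimed parameters are [13, 6, 8]_16; such a code would be MDS (meets Singleton bound).


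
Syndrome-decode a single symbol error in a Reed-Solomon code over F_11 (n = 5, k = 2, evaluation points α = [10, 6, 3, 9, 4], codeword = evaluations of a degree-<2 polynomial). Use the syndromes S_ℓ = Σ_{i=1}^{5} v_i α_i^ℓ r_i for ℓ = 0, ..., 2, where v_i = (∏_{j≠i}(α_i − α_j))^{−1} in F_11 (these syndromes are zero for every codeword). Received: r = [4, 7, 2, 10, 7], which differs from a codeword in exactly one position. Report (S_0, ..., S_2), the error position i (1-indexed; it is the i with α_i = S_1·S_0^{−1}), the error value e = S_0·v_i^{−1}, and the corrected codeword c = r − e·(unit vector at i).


S = (2, 1, 6), error at position 2, error magnitude e = 1, c = [4, 6, 2, 10, 7].

Step 1: column multipliers v_i = (∏_{j≠i}(α_i − α_j))^{−1} mod 11.
  i = 1 (α = 10): (10−6)(10−3)(10−9)(10−4) = 4·7·1·6 = 168 ≡ 3, so v_1 = 3^{−1} = 4 (mod 11).
  i = 2 (α = 6): (6−10)(6−3)(6−9)(6−4) = (−4)·3·(−3)·2 = 72 ≡ 6, so v_2 = 6^{−1} = 2 (mod 11).
  i = 3 (α = 3): (3−10)(3−6)(3−9)(3−4) = (−7)·(−3)·(−6)·(−1) = 126 ≡ 5, so v_3 = 5^{−1} = 9 (mod 11).
  i = 4 (α = 9): (9−10)(9−6)(9−3)(9−4) = (−1)·3·6·5 = −90 ≡ 9, so v_4 = 9^{−1} = 5 (mod 11).
  i = 5 (α = 4): (4−10)(4−6)(4−3)(4−9) = (−6)·(−2)·1·(−5) = −60 ≡ 6, so v_5 = 6^{−1} = 2 (mod 11).
  v = [4, 2, 9, 5, 2].
Step 2: syndromes of r = [4, 7, 2, 10, 7] (all sums mod 11).
  S_0 = Σ v_i r_i = 4·4 + 2·7 + 9·2 + 5·10 + 2·7 = 112 ≡ 2.
  S_1 = Σ v_i α_i r_i = 4·10·4 + 2·6·7 + 9·3·2 + 5·9·10 + 2·4·7 = 804 ≡ 1.
  α_i^2 mod 11 = [1, 3, 9, 4, 5].
  S_2 = Σ v_i α_i^2 r_i = 4·1·4 + 2·3·7 + 9·9·2 + 5·4·10 + 2·5·7 = 490 ≡ 6.
  S = (2, 1, 6) ≠ 0, so r is not a codeword (an error is present).
Step 3: locate the error. For a single error e at position i, S_ℓ = v_i·e·α_i^ℓ, so α_err = S_1/S_0.
  S_0^{−1} = 2^{−1} = 6 (mod 11), so α_err = 1·6 = 6 ≡ 6 = α_2. Error position i = 2.
  Consistency check: S_2/S_1 = 6·1 = 6 ≡ 6 = α_err ✓ (single-error assumption holds).
Step 4: error magnitude e = S_0/v_2 = S_0·∏_{j≠2}(α_2 − α_j) = 2·6 = 12 ≡ 1 (mod 11).
Step 5: correct position 2: c_2 = r_2 − e = 7 − 1 ≡ 6 (mod 11). Hence c = [4, 6, 2, 10, 7].
  Check: interpolating c through the α_i gives m(x) = 9 + 5·x (degree < 2) with m(α_i) = c_i for every i, so c is indeed a codeword.


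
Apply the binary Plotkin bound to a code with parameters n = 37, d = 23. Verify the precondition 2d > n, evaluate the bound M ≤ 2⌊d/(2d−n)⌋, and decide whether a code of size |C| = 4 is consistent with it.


Plotkin bound M ≤ 4; given |C| = 4 ≤ bound (satisfied).

Check applicability: 2d = 46, n = 37.
2d − n = 9 > 0, so Plotkin applies.
Compute d/(2d−n) = 23/9 ≈ 2.5556.
⌊d/(2d−n)⌋ = 2.
Plotkin bound: M ≤ 2·2 = 4.
Given |C| = 4, check: satisfied.
This |C| is at the Plotkin bound.


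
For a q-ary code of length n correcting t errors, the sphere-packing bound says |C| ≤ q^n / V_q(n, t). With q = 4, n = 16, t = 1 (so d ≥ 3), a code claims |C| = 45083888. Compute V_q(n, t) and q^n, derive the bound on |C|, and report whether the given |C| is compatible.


V_q(n, t) = 49, q^n = 4294967296, Hamming bound = 87652393, |C| = 45083888 ≤ bound (satisfied).

Step 1: Compute V_q(n, t) = Σ_{j=0}^1 C(n, j) (q−1)^j.
  j = 0: C(16,0)·(3)^0 = 1·1 = 1.
  j = 1: C(16,1)·(3)^1 = 16·3 = 48.
  V_q(n, t) = 1 + 48 = 49.
Step 2: q^n = 4^16 = 4294967296.
Step 3: Hamming bound ⌊q^n / V_q(n,t)⌋ = ⌊4294967296/49⌋ = 87652393.
Step 4: Compare |C| = 45083888 to 87652393: satisfied.
The claimed |C| lies below the Hamming bound.


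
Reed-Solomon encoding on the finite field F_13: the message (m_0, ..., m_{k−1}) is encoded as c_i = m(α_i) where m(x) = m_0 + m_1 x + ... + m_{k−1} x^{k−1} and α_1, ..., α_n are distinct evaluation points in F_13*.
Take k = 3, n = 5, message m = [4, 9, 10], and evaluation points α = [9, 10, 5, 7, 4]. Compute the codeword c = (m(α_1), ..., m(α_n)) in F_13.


c = [11, 2, 0, 11, 5]

Message polynomial: m(x) = 4 + 9·x + 10·x^2 (mod 13).
For each evaluation point α_i, compute m(α_i) mod 13:
  α_1 = 9: Horner steps 10 → 8 → 11, so m(9) = 11.
  α_2 = 10: Horner steps 10 → 5 → 2, so m(10) = 2.
  α_3 = 5: Horner steps 10 → 7 → 0, so m(5) = 0.
  α_4 = 7: Horner steps 10 → 1 → 11, so m(7) = 11.
  α_5 = 4: Horner steps 10 → 10 → 5, so m(4) = 5.
Codeword c = [11, 2, 0, 11, 5] ∈ F_13^5.


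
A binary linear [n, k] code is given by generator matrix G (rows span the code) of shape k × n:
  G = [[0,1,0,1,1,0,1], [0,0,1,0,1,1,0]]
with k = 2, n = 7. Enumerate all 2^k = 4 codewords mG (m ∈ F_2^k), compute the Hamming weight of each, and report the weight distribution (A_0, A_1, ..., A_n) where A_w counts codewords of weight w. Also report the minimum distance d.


Weight distribution: A_0 = 1, A_3 = 1, A_4 = 1, A_5 = 1. Minimum distance d = 3.

Enumerate all 2^2 = 4 messages m ∈ F_2^2.
For each, compute codeword c = mG in F_2^7, then tally its weight.
  m = 00 → c = 0000000, weight = 0.
  m = 10 → c = 0101101, weight = 4.
  m = 01 → c = 0010110, weight = 3.
  m = 11 → c = 0111011, weight = 5.
Tally weights:
  weight 0: 1 codewords.
  weight 3: 1 codewords.
  weight 4: 1 codewords.
  weight 5: 1 codewords.
Minimum distance d = smallest w > 0 with A_w > 0 = 3.
Sanity: Σ A_w = 4 = 2^2 = 4 ✓.


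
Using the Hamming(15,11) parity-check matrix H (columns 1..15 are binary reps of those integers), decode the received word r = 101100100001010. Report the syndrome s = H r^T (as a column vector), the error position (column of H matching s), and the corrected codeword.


s = (0, 0, 1, 1)^T, error position = 3, corrected codeword c = 100100100001010

Compute s = H r^T mod 2 one row at a time:
  s_1 = 0 + 0 + 0 + 0 + 1 + 0 + 1 + 0 = 2 ≡ 0 (mod 2).
  s_2 = 1 + 0 + 0 + 1 + 1 + 0 + 1 + 0 = 4 ≡ 0 (mod 2).
  s_3 = 0 + 1 + 0 + 1 + 0 + 0 + 1 + 0 = 3 ≡ 1 (mod 2).
  s_4 = 1 + 1 + 0 + 1 + 0 + 0 + 0 + 0 = 3 ≡ 1 (mod 2).
s = (0, 0, 1, 1)^T — this equals column 3 of H (binary 0011), so error is at position 3.
Correct: flip bit 3 of r = 101100100001010 to get c = 100100100001010.


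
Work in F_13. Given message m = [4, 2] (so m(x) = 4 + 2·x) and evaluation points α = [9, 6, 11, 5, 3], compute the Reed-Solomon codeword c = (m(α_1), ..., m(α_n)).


c = [9, 3, 0, 1, 10]

Message polynomial: m(x) = 4 + 2·x (mod 13).
For each evaluation point α_i, compute m(α_i) mod 13:
  α_1 = 9: Horner steps 2 → 9, so m(9) = 9.
  α_2 = 6: Horner steps 2 → 3, so m(6) = 3.
  α_3 = 11: Horner steps 2 → 0, so m(11) = 0.
  α_4 = 5: Horner steps 2 → 1, so m(5) = 1.
  α_5 = 3: Horner steps 2 → 10, so m(3) = 10.
Codeword c = [9, 3, 0, 1, 10] ∈ F_13^5.


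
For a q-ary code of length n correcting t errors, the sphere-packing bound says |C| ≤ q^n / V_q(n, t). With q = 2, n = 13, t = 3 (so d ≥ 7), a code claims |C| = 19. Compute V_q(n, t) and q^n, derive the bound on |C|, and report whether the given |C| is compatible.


V_q(n, t) = 378, q^n = 8192, Hamming bound = 21, |C| = 19 ≤ bound (satisfied).

Step 1: Compute V_q(n, t) = Σ_{j=0}^3 C(n, j) (q−1)^j.
  j = 0: C(13,0)·(1)^0 = 1·1 = 1.
  j = 1: C(13,1)·(1)^1 = 13·1 = 13.
  j = 2: C(13,2)·(1)^2 = 78·1 = 78.
  j = 3: C(13,3)·(1)^3 = 286·1 = 286.
  V_q(n, t) = 1 + 13 + 78 + 286 = 378.
Step 2: q^n = 2^13 = 8192.
Step 3: Hamming bound ⌊q^n / V_q(n,t)⌋ = ⌊8192/378⌋ = 21.
Step 4: Compare |C| = 19 to 21: satisfied.
The claimed |C| lies below the Hamming bound.


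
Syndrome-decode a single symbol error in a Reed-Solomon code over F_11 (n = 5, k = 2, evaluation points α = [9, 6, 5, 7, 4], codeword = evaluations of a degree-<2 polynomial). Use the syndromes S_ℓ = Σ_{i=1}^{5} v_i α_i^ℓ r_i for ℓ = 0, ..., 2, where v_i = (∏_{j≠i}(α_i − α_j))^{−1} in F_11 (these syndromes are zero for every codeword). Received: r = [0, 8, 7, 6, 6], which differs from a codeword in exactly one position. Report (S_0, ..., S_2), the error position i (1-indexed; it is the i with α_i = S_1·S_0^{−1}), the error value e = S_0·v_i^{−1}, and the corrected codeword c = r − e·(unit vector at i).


S = (3, 10, 4), error at position 4, error magnitude e = 8, c = [0, 8, 7, 9, 6].

Step 1: column multipliers v_i = (∏_{j≠i}(α_i − α_j))^{−1} mod 11.
  i = 1 (α = 9): (9−6)(9−5)(9−7)(9−4) = 3·4·2·5 = 120 ≡ 10, so v_1 = 10^{−1} = 10 (mod 11).
  i = 2 (α = 6): (6−9)(6−5)(6−7)(6−4) = (−3)·1·(−1)·2 = 6 ≡ 6, so v_2 = 6^{−1} = 2 (mod 11).
  i = 3 (α = 5): (5−9)(5−6)(5−7)(5−4) = (−4)·(−1)·(−2)·1 = −8 ≡ 3, so v_3 = 3^{−1} = 4 (mod 11).
  i = 4 (α = 7): (7−9)(7−6)(7−5)(7−4) = (−2)·1·2·3 = −12 ≡ 10, so v_4 = 10^{−1} = 10 (mod 11).
  i = 5 (α = 4): (4−9)(4−6)(4−5)(4−7) = (−5)·(−2)·(−1)·(−3) = 30 ≡ 8, so v_5 = 8^{−1} = 7 (mod 11).
  v = [10, 2, 4, 10, 7].
Step 2: syndromes of r = [0, 8, 7, 6, 6] (all sums mod 11).
  S_0 = Σ v_i r_i = 10·0 + 2·8 + 4·7 + 10·6 + 7·6 = 146 ≡ 3.
  S_1 = Σ v_i α_i r_i = 10·9·0 + 2·6·8 + 4·5·7 + 10·7·6 + 7·4·6 = 824 ≡ 10.
  α_i^2 mod 11 = [4, 3, 3, 5, 5].
  S_2 = Σ v_i α_i^2 r_i = 10·4·0 + 2·3·8 + 4·3·7 + 10·5·6 + 7·5·6 = 642 ≡ 4.
  S = (3, 10, 4) ≠ 0, so r is not a codeword (an error is present).
Step 3: locate the error. For a single error e at position i, S_ℓ = v_i·e·α_i^ℓ, so α_err = S_1/S_0.
  S_0^{−1} = 3^{−1} = 4 (mod 11), so α_err = 10·4 = 40 ≡ 7 = α_4. Error position i = 4.
  Consistency check: S_2/S_1 = 4·10 = 40 ≡ 7 = α_err ✓ (single-error assumption holds).
Step 4: error magnitude e = S_0/v_4 = S_0·∏_{j≠4}(α_4 − α_j) = 3·10 = 30 ≡ 8 (mod 11).
Step 5: correct position 4: c_4 = r_4 − e = 6 − 8 ≡ 9 (mod 11). Hence c = [0, 8, 7, 9, 6].
  Check: interpolating c through the α_i gives m(x) = 2 + 1·x (degree < 2) with m(α_i) = c_i for every i, so c is indeed a codeword.


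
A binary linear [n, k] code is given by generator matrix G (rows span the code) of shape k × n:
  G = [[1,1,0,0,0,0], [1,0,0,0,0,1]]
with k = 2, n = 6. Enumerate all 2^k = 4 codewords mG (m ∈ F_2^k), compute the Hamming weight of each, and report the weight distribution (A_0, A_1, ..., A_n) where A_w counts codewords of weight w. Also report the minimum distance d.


Weight distribution: A_0 = 1, A_2 = 3. Minimum distance d = 2.

Enumerate all 2^2 = 4 messages m ∈ F_2^2.
For each, compute codeword c = mG in F_2^6, then tally its weight.
  m = 00 → c = 000000, weight = 0.
  m = 10 → c = 110000, weight = 2.
  m = 01 → c = 100001, weight = 2.
  m = 11 → c = 010001, weight = 2.
Tally weights:
  weight 0: 1 codewords.
  weight 2: 3 codewords.
Minimum distance d = smallest w > 0 with A_w > 0 = 2.
Sanity: Σ A_w = 4 = 2^2 = 4 ✓.


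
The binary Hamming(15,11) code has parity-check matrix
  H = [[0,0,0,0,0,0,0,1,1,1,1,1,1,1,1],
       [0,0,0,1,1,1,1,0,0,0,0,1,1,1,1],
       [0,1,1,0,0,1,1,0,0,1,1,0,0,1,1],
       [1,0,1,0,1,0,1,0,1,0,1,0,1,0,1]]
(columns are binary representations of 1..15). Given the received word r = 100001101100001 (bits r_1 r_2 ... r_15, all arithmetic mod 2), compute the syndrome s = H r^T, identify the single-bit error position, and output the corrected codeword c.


s = (1, 1, 0, 0)^T, error position = 12, corrected codeword c = 100001101101001

Compute s = H r^T mod 2 one row at a time:
  s_1 = 0 + 1 + 1 + 0 + 0 + 0 + 0 + 1 = 3 ≡ 1 (mod 2).
  s_2 = 0 + 0 + 1 + 1 + 0 + 0 + 0 + 1 = 3 ≡ 1 (mod 2).
  s_3 = 0 + 0 + 1 + 1 + 1 + 0 + 0 + 1 = 4 ≡ 0 (mod 2).
  s_4 = 1 + 0 + 0 + 1 + 1 + 0 + 0 + 1 = 4 ≡ 0 (mod 2).
s = (1, 1, 0, 0)^T — this equals column 12 of H (binary 1100), so error is at position 12.
Correct: flip bit 12 of r = 100001101100001 to get c = 100001101101001.


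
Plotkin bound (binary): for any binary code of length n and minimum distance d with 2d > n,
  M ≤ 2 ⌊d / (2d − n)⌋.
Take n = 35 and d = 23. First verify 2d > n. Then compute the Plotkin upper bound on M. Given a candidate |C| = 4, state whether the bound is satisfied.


Plotkin bound M ≤ 4; given |C| = 4 ≤ bound (satisfied).

Check applicability: 2d = 46, n = 35.
2d − n = 11 > 0, so Plotkin applies.
Compute d/(2d−n) = 23/11 ≈ 2.0909.
⌊d/(2d−n)⌋ = 2.
Plotkin bound: M ≤ 2·2 = 4.
Given |C| = 4, check: satisfied.
This |C| is at the Plotkin bound.


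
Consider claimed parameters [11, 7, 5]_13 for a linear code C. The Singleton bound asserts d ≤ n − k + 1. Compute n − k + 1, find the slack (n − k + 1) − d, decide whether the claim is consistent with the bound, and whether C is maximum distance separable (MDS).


Singleton RHS = n − k + 1 = 5, slack = 0, bound satisfied, MDS.

Singleton bound: d ≤ n − k + 1.
Here n = 11, k = 7, so n − k + 1 = 5.
Given d = 5, check d ≤ 5: YES.
Slack = (n − k + 1) − d = 0.
The code is MDS (slack = 0).
Description: the claimed parameters are [11, 7, 5]_13; such a code would be MDS (meets Singleton bound).


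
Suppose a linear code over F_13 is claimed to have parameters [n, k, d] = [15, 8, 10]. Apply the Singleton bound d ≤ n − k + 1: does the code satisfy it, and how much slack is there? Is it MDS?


Singleton RHS = n − k + 1 = 8, slack = -2, bound violated (no such code; not MDS).

Singleton bound: d ≤ n − k + 1.
Here n = 15, k = 8, so n − k + 1 = 8.
Given d = 10, check d ≤ 8: NO.
Slack = (n − k + 1) − d = -2.
The slack is negative: d = 10 exceeds n − k + 1 = 8 by 2, so the Singleton bound is violated and no linear [15, 8, 10]_13 code can exist. In particular it is not MDS (MDS requires d = n − k + 1 exactly).
Description: the claimed parameters are [15, 8, 10]_13; such a code would be impossible (violates the Singleton bound).


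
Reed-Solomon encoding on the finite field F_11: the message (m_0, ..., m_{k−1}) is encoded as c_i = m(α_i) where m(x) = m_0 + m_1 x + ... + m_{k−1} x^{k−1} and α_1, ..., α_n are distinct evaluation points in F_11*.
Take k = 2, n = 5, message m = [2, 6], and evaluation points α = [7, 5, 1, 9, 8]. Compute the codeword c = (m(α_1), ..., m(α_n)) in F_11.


c = [0, 10, 8, 1, 6]

Message polynomial: m(x) = 2 + 6·x (mod 11).
For each evaluation point α_i, compute m(α_i) mod 11:
  α_1 = 7: Horner steps 6 → 0, so m(7) = 0.
  α_2 = 5: Horner steps 6 → 10, so m(5) = 10.
  α_3 = 1: Horner steps 6 → 8, so m(1) = 8.
  α_4 = 9: Horner steps 6 → 1, so m(9) = 1.
  α_5 = 8: Horner steps 6 → 6, so m(8) = 6.
Codeword c = [0, 10, 8, 1, 6] ∈ F_11^5.


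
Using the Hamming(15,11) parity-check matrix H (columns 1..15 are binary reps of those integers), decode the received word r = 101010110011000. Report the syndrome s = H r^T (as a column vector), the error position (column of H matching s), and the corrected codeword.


s = (1, 1, 1, 1)^T, error position = 15, corrected codeword c = 101010110011001

Compute s = H r^T mod 2 one row at a time:
  s_1 = 1 + 0 + 0 + 1 + 1 + 0 + 0 + 0 = 3 ≡ 1 (mod 2).
  s_2 = 0 + 1 + 0 + 1 + 1 + 0 + 0 + 0 = 3 ≡ 1 (mod 2).
  s_3 = 0 + 1 + 0 + 1 + 0 + 1 + 0 + 0 = 3 ≡ 1 (mod 2).
  s_4 = 1 + 1 + 1 + 1 + 0 + 1 + 0 + 0 = 5 ≡ 1 (mod 2).
s = (1, 1, 1, 1)^T — this equals column 15 of H (binary 1111), so error is at position 15.
Correct: flip bit 15 of r = 101010110011000 to get c = 101010110011001.


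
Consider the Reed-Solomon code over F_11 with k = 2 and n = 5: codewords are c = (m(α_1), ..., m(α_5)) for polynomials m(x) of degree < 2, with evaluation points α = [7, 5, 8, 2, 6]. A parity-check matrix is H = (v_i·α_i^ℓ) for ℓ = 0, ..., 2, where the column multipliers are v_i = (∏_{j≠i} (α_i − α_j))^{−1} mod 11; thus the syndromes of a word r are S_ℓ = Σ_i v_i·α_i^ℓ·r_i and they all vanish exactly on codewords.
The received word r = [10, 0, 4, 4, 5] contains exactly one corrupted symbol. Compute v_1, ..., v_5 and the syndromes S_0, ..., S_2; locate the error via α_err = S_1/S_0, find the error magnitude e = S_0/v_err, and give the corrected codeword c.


S = (1, 2, 4), error at position 4, error magnitude e = 8, c = [10, 0, 4, 7, 5].

Step 1: column multipliers v_i = (∏_{j≠i}(α_i − α_j))^{−1} mod 11.
  i = 1 (α = 7): (7−5)(7−8)(7−2)(7−6) = 2·(−1)·5·1 = −10 ≡ 1, so v_1 = 1^{−1} = 1 (mod 11).
  i = 2 (α = 5): (5−7)(5−8)(5−2)(5−6) = (−2)·(−3)·3·(−1) = −18 ≡ 4, so v_2 = 4^{−1} = 3 (mod 11).
  i = 3 (α = 8): (8−7)(8−5)(8−2)(8−6) = 1·3·6·2 = 36 ≡ 3, so v_3 = 3^{−1} = 4 (mod 11).
  i = 4 (α = 2): (2−7)(2−5)(2−8)(2−6) = (−5)·(−3)·(−6)·(−4) = 360 ≡ 8, so v_4 = 8^{−1} = 7 (mod 11).
  i = 5 (α = 6): (6−7)(6−5)(6−8)(6−2) = (−1)·1·(−2)·4 = 8 ≡ 8, so v_5 = 8^{−1} = 7 (mod 11).
  v = [1, 3, 4, 7, 7].
Step 2: syndromes of r = [10, 0, 4, 4, 5] (all sums mod 11).
  S_0 = Σ v_i r_i = 1·10 + 3·0 + 4·4 + 7·4 + 7·5 = 89 ≡ 1.
  S_1 = Σ v_i α_i r_i = 1·7·10 + 3·5·0 + 4·8·4 + 7·2·4 + 7·6·5 = 464 ≡ 2.
  α_i^2 mod 11 = [5, 3, 9, 4, 3].
  S_2 = Σ v_i α_i^2 r_i = 1·5·10 + 3·3·0 + 4·9·4 + 7·4·4 + 7·3·5 = 411 ≡ 4.
  S = (1, 2, 4) ≠ 0, so r is not a codeword (an error is present).
Step 3: locate the error. For a single error e at position i, S_ℓ = v_i·e·α_i^ℓ, so α_err = S_1/S_0.
  S_0^{−1} = 1^{−1} = 1 (mod 11), so α_err = 2·1 = 2 ≡ 2 = α_4. Error position i = 4.
  Consistency check: S_2/S_1 = 4·6 = 24 ≡ 2 = α_err ✓ (single-error assumption holds).
Step 4: error magnitude e = S_0/v_4 = S_0·∏_{j≠4}(α_4 − α_j) = 1·8 = 8 ≡ 8 (mod 11).
Step 5: correct position 4: c_4 = r_4 − e = 4 − 8 ≡ 7 (mod 11). Hence c = [10, 0, 4, 7, 5].
  Check: interpolating c through the α_i gives m(x) = 8 + 5·x (degree < 2) with m(α_i) = c_i for every i, so c is indeed a codeword.


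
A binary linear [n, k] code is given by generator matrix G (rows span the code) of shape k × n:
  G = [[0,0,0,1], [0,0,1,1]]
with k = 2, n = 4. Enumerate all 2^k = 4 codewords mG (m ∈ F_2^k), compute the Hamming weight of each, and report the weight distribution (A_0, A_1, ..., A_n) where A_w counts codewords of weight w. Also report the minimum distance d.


Weight distribution: A_0 = 1, A_1 = 2, A_2 = 1. Minimum distance d = 1.

Enumerate all 2^2 = 4 messages m ∈ F_2^2.
For each, compute codeword c = mG in F_2^4, then tally its weight.
  m = 00 → c = 0000, weight = 0.
  m = 10 → c = 0001, weight = 1.
  m = 01 → c = 0011, weight = 2.
  m = 11 → c = 0010, weight = 1.
Tally weights:
  weight 0: 1 codewords.
  weight 1: 2 codewords.
  weight 2: 1 codewords.
Minimum distance d = smallest w > 0 with A_w > 0 = 1.
Sanity: Σ A_w = 4 = 2^2 = 4 ✓.


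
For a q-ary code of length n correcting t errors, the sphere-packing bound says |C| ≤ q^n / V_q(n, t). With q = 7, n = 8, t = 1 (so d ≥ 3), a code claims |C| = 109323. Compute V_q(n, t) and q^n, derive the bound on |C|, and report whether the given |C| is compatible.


V_q(n, t) = 49, q^n = 5764801, Hamming bound = 117649, |C| = 109323 ≤ bound (satisfied).

Step 1: Compute V_q(n, t) = Σ_{j=0}^1 C(n, j) (q−1)^j.
  j = 0: C(8,0)·(6)^0 = 1·1 = 1.
  j = 1: C(8,1)·(6)^1 = 8·6 = 48.
  V_q(n, t) = 1 + 48 = 49.
Step 2: q^n = 7^8 = 5764801.
Step 3: Hamming bound ⌊q^n / V_q(n,t)⌋ = ⌊5764801/49⌋ = 117649.
Step 4: Compare |C| = 109323 to 117649: satisfied.
The claimed |C| lies below the Hamming bound.


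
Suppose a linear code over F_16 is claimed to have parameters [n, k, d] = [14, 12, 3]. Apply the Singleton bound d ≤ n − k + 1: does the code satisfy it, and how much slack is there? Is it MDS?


Singleton RHS = n − k + 1 = 3, slack = 0, bound satisfied, MDS.

Singleton bound: d ≤ n − k + 1.
Here n = 14, k = 12, so n − k + 1 = 3.
Given d = 3, check d ≤ 3: YES.
Slack = (n − k + 1) − d = 0.
The code is MDS (slack = 0).
Description: the claimed parameters are [14, 12, 3]_16; such a code would be MDS (meets Singleton bound).


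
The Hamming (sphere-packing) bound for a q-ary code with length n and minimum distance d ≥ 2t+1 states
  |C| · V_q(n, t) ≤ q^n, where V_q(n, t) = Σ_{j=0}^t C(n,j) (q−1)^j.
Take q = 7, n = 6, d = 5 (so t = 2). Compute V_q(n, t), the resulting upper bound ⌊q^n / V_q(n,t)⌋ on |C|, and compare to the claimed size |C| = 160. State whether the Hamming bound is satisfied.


V_q(n, t) = 577, q^n = 117649, Hamming bound = 203, |C| = 160 ≤ bound (satisfied).

Step 1: Compute V_q(n, t) = Σ_{j=0}^2 C(n, j) (q−1)^j.
  j = 0: C(6,0)·(6)^0 = 1·1 = 1.
  j = 1: C(6,1)·(6)^1 = 6·6 = 36.
  j = 2: C(6,2)·(6)^2 = 15·36 = 540.
  V_q(n, t) = 1 + 36 + 540 = 577.
Step 2: q^n = 7^6 = 117649.
Step 3: Hamming bound ⌊q^n / V_q(n,t)⌋ = ⌊117649/577⌋ = 203.
Step 4: Compare |C| = 160 to 203: satisfied.
The claimed |C| lies below the Hamming bound.


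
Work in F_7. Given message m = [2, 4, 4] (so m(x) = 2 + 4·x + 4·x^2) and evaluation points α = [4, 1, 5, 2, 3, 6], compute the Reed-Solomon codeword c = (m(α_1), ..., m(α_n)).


c = [5, 3, 3, 5, 1, 2]

Message polynomial: m(x) = 2 + 4·x + 4·x^2 (mod 7).
For each evaluation point α_i, compute m(α_i) mod 7:
  α_1 = 4: Horner steps 4 → 6 → 5, so m(4) = 5.
  α_2 = 1: Horner steps 4 → 1 → 3, so m(1) = 3.
  α_3 = 5: Horner steps 4 → 3 → 3, so m(5) = 3.
  α_4 = 2: Horner steps 4 → 5 → 5, so m(2) = 5.
  α_5 = 3: Horner steps 4 → 2 → 1, so m(3) = 1.
  α_6 = 6: Horner steps 4 → 0 → 2, so m(6) = 2.
Codeword c = [5, 3, 3, 5, 1, 2] ∈ F_7^6.


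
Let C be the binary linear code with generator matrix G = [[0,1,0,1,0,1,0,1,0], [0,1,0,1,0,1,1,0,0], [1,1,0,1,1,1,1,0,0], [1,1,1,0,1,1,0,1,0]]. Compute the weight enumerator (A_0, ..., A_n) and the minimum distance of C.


Weight distribution: A_0 = 1, A_2 = 3, A_4 = 7, A_6 = 5. Minimum distance d = 2.

Enumerate all 2^4 = 16 messages m ∈ F_2^4.
For each, compute codeword c = mG in F_2^9, then tally its weight.
  m = 0000 → c = 000000000, weight = 0.
  m = 1000 → c = 010101010, weight = 4.
  m = 0100 → c = 010101100, weight = 4.
  m = 1100 → c = 000000110, weight = 2.
  m = 0010 → c = 110111100, weight = 6.
  m = 1010 → c = 100010110, weight = 4.
  m = 0110 → c = 100010000, weight = 2.
  m = 1110 → c = 110111010, weight = 6.
  m = 0001 → c = 111011010, weight = 6.
  m = 1001 → c = 101110000, weight = 4.
  m = 0101 → c = 101110110, weight = 6.
  m = 1101 → c = 111011100, weight = 6.
  m = 0011 → c = 001100110, weight = 4.
  m = 1011 → c = 011001100, weight = 4.
  m = 0111 → c = 011001010, weight = 4.
  m = 1111 → c = 001100000, weight = 2.
Tally weights:
  weight 0: 1 codewords.
  weight 2: 3 codewords.
  weight 4: 7 codewords.
  weight 6: 5 codewords.
Minimum distance d = smallest w > 0 with A_w > 0 = 2.
Sanity: Σ A_w = 16 = 2^4 = 16 ✓.


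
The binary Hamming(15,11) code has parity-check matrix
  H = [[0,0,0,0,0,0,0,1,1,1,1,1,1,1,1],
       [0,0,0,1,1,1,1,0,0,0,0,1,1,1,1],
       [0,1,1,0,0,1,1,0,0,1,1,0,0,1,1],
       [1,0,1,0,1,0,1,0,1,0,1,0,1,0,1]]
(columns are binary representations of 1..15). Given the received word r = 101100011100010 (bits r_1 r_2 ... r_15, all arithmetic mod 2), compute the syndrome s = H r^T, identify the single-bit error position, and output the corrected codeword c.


s = (0, 0, 1, 1)^T, error position = 3, corrected codeword c = 100100011100010

Compute s = H r^T mod 2 one row at a time:
  s_1 = 1 + 1 + 1 + 0 + 0 + 0 + 1 + 0 = 4 ≡ 0 (mod 2).
  s_2 = 1 + 0 + 0 + 0 + 0 + 0 + 1 + 0 = 2 ≡ 0 (mod 2).
  s_3 = 0 + 1 + 0 + 0 + 1 + 0 + 1 + 0 = 3 ≡ 1 (mod 2).
  s_4 = 1 + 1 + 0 + 0 + 1 + 0 + 0 + 0 = 3 ≡ 1 (mod 2).
s = (0, 0, 1, 1)^T — this equals column 3 of H (binary 0011), so error is at position 3.
Correct: flip bit 3 of r = 101100011100010 to get c = 100100011100010.


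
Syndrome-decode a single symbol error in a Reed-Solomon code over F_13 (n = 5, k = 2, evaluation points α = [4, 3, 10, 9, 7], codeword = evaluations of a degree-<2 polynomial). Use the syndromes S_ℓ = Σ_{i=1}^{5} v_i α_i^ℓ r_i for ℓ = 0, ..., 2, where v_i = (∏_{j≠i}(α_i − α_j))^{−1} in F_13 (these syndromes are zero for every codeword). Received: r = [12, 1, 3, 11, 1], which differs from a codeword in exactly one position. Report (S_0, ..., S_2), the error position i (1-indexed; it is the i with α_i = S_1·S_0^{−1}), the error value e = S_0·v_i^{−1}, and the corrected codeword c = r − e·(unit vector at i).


S = (6, 5, 2), error at position 2, error magnitude e = 7, c = [12, 7, 3, 11, 1].

Step 1: column multipliers v_i = (∏_{j≠i}(α_i − α_j))^{−1} mod 13.
  i = 1 (α = 4): (4−3)(4−10)(4−9)(4−7) = 1·(−6)·(−5)·(−3) = −90 ≡ 1, so v_1 = 1^{−1} = 1 (mod 13).
  i = 2 (α = 3): (3−4)(3−10)(3−9)(3−7) = (−1)·(−7)·(−6)·(−4) = 168 ≡ 12, so v_2 = 12^{−1} = 12 (mod 13).
  i = 3 (α = 10): (10−4)(10−3)(10−9)(10−7) = 6·7·1·3 = 126 ≡ 9, so v_3 = 9^{−1} = 3 (mod 13).
  i = 4 (α = 9): (9−4)(9−3)(9−10)(9−7) = 5·6·(−1)·2 = −60 ≡ 5, so v_4 = 5^{−1} = 8 (mod 13).
  i = 5 (α = 7): (7−4)(7−3)(7−10)(7−9) = 3·4·(−3)·(−2) = 72 ≡ 7, so v_5 = 7^{−1} = 2 (mod 13).
  v = [1, 12, 3, 8, 2].
Step 2: syndromes of r = [12, 1, 3, 11, 1] (all sums mod 13).
  S_0 = Σ v_i r_i = 1·12 + 12·1 + 3·3 + 8·11 + 2·1 = 123 ≡ 6.
  S_1 = Σ v_i α_i r_i = 1·4·12 + 12·3·1 + 3·10·3 + 8·9·11 + 2·7·1 = 980 ≡ 5.
  α_i^2 mod 13 = [3, 9, 9, 3, 10].
  S_2 = Σ v_i α_i^2 r_i = 1·3·12 + 12·9·1 + 3·9·3 + 8·3·11 + 2·10·1 = 509 ≡ 2.
  S = (6, 5, 2) ≠ 0, so r is not a codeword (an error is present).
Step 3: locate the error. For a single error e at position i, S_ℓ = v_i·e·α_i^ℓ, so α_err = S_1/S_0.
  S_0^{−1} = 6^{−1} = 11 (mod 13), so α_err = 5·11 = 55 ≡ 3 = α_2. Error position i = 2.
  Consistency check: S_2/S_1 = 2·8 = 16 ≡ 3 = α_err ✓ (single-error assumption holds).
Step 4: error magnitude e = S_0/v_2 = S_0·∏_{j≠2}(α_2 − α_j) = 6·12 = 72 ≡ 7 (mod 13).
Step 5: correct position 2: c_2 = r_2 − e = 1 − 7 ≡ 7 (mod 13). Hence c = [12, 7, 3, 11, 1].
  Check: interpolating c through the α_i gives m(x) = 5 + 5·x (degree < 2) with m(α_i) = c_i for every i, so c is indeed a codeword.


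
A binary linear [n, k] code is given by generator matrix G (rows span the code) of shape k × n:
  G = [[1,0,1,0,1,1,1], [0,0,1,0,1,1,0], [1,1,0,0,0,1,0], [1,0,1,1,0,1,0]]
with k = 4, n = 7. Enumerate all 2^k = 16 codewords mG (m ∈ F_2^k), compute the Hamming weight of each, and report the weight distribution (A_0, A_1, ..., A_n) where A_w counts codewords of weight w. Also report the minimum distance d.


Weight distribution: A_0 = 1, A_2 = 1, A_3 = 6, A_4 = 5, A_5 = 2, A_6 = 1. Minimum distance d = 2.

Enumerate all 2^4 = 16 messages m ∈ F_2^4.
For each, compute codeword c = mG in F_2^7, then tally its weight.
  m = 0000 → c = 0000000, weight = 0.
  m = 1000 → c = 1010111, weight = 5.
  m = 0100 → c = 0010110, weight = 3.
  m = 1100 → c = 1000001, weight = 2.
  m = 0010 → c = 1100010, weight = 3.
  m = 1010 → c = 0110101, weight = 4.
  m = 0110 → c = 1110100, weight = 4.
  m = 1110 → c = 0100011, weight = 3.
  m = 0001 → c = 1011010, weight = 4.
  m = 1001 → c = 0001101, weight = 3.
  m = 0101 → c = 1001100, weight = 3.
  m = 1101 → c = 0011011, weight = 4.
  m = 0011 → c = 0111000, weight = 3.
  m = 1011 → c = 1101111, weight = 6.
  m = 0111 → c = 0101110, weight = 4.
  m = 1111 → c = 1111001, weight = 5.
Tally weights:
  weight 0: 1 codewords.
  weight 2: 1 codewords.
  weight 3: 6 codewords.
  weight 4: 5 codewords.
  weight 5: 2 codewords.
  weight 6: 1 codewords.
Minimum distance d = smallest w > 0 with A_w > 0 = 2.
Sanity: Σ A_w = 16 = 2^4 = 16 ✓.


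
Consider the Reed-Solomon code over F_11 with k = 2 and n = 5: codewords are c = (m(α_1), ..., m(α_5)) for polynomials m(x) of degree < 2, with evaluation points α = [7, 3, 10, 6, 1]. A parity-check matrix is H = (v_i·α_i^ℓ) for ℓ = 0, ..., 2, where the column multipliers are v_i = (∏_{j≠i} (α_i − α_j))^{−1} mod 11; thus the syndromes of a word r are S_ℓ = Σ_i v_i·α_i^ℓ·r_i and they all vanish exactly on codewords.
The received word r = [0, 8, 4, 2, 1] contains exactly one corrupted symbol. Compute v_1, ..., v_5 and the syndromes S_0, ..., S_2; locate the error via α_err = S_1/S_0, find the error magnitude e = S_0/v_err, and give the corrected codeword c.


S = (4, 7, 4), error at position 3, error magnitude e = 10, c = [0, 8, 5, 2, 1].

Step 1: column multipliers v_i = (∏_{j≠i}(α_i − α_j))^{−1} mod 11.
  i = 1 (α = 7): (7−3)(7−10)(7−6)(7−1) = 4·(−3)·1·6 = −72 ≡ 5, so v_1 = 5^{−1} = 9 (mod 11).
  i = 2 (α = 3): (3−7)(3−10)(3−6)(3−1) = (−4)·(−7)·(−3)·2 = −168 ≡ 8, so v_2 = 8^{−1} = 7 (mod 11).
  i = 3 (α = 10): (10−7)(10−3)(10−6)(10−1) = 3·7·4·9 = 756 ≡ 8, so v_3 = 8^{−1} = 7 (mod 11).
  i = 4 (α = 6): (6−7)(6−3)(6−10)(6−1) = (−1)·3·(−4)·5 = 60 ≡ 5, so v_4 = 5^{−1} = 9 (mod 11).
  i = 5 (α = 1): (1−7)(1−3)(1−10)(1−6) = (−6)·(−2)·(−9)·(−5) = 540 ≡ 1, so v_5 = 1^{−1} = 1 (mod 11).
  v = [9, 7, 7, 9, 1].
Step 2: syndromes of r = [0, 8, 4, 2, 1] (all sums mod 11).
  S_0 = Σ v_i r_i = 9·0 + 7·8 + 7·4 + 9·2 + 1·1 = 103 ≡ 4.
  S_1 = Σ v_i α_i r_i = 9·7·0 + 7·3·8 + 7·10·4 + 9·6·2 + 1·1·1 = 557 ≡ 7.
  α_i^2 mod 11 = [5, 9, 1, 3, 1].
  S_2 = Σ v_i α_i^2 r_i = 9·5·0 + 7·9·8 + 7·1·4 + 9·3·2 + 1·1·1 = 587 ≡ 4.
  S = (4, 7, 4) ≠ 0, so r is not a codeword (an error is present).
Step 3: locate the error. For a single error e at position i, S_ℓ = v_i·e·α_i^ℓ, so α_err = S_1/S_0.
  S_0^{−1} = 4^{−1} = 3 (mod 11), so α_err = 7·3 = 21 ≡ 10 = α_3. Error position i = 3.
  Consistency check: S_2/S_1 = 4·8 = 32 ≡ 10 = α_err ✓ (single-error assumption holds).
Step 4: error magnitude e = S_0/v_3 = S_0·∏_{j≠3}(α_3 − α_j) = 4·8 = 32 ≡ 10 (mod 11).
Step 5: correct position 3: c_3 = r_3 − e = 4 − 10 ≡ 5 (mod 11). Hence c = [0, 8, 5, 2, 1].
  Check: interpolating c through the α_i gives m(x) = 3 + 9·x (degree < 2) with m(α_i) = c_i for every i, so c is indeed a codeword.


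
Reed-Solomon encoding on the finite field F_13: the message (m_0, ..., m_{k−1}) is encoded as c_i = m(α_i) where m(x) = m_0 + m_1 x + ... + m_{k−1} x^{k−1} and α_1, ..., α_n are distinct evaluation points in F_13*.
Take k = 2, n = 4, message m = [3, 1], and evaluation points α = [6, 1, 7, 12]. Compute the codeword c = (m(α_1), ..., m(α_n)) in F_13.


c = [9, 4, 10, 2]

Message polynomial: m(x) = 3 + 1·x (mod 13).
For each evaluation point α_i, compute m(α_i) mod 13:
  α_1 = 6: Horner steps 1 → 9, so m(6) = 9.
  α_2 = 1: Horner steps 1 → 4, so m(1) = 4.
  α_3 = 7: Horner steps 1 → 10, so m(7) = 10.
  α_4 = 12: Horner steps 1 → 2, so m(12) = 2.
Codeword c = [9, 4, 10, 2] ∈ F_13^4.


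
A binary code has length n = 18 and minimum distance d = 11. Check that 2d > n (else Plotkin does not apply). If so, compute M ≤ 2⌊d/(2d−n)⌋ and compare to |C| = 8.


Plotkin bound M ≤ 4; given |C| = 8 > bound (violated).

Check applicability: 2d = 22, n = 18.
2d − n = 4 > 0, so Plotkin applies.
Compute d/(2d−n) = 11/4 ≈ 2.7500.
⌊d/(2d−n)⌋ = 2.
Plotkin bound: M ≤ 2·2 = 4.
Given |C| = 8, check: VIOLATED.
This |C| is above the Plotkin bound, so no binary code with n = 18, d = 11 and 8 codewords exists.


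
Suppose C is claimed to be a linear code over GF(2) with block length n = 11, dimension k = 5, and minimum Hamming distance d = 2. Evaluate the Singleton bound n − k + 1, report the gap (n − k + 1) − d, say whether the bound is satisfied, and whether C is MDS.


Singleton RHS = n − k + 1 = 7, slack = 5, bound satisfied, not MDS.

Singleton bound: d ≤ n − k + 1.
Here n = 11, k = 5, so n − k + 1 = 7.
Given d = 2, check d ≤ 7: YES.
Slack = (n − k + 1) − d = 5.
The code is NOT MDS (slack = 5 > 0).
Description: the claimed parameters are [11, 5, 2]_2; such a code would be non-MDS.


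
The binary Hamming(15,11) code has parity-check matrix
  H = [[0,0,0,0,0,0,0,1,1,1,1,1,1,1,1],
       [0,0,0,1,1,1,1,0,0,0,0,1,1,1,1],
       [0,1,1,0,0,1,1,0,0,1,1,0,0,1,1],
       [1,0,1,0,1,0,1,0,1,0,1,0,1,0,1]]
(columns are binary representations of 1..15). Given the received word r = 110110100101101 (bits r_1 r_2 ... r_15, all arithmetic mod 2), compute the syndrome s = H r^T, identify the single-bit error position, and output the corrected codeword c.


s = (0, 0, 0, 1)^T, error position = 1, corrected codeword c = 010110100101101

Compute s = H r^T mod 2 one row at a time:
  s_1 = 0 + 0 + 1 + 0 + 1 + 1 + 0 + 1 = 4 ≡ 0 (mod 2).
  s_2 = 1 + 1 + 0 + 1 + 1 + 1 + 0 + 1 = 6 ≡ 0 (mod 2).
  s_3 = 1 + 0 + 0 + 1 + 1 + 0 + 0 + 1 = 4 ≡ 0 (mod 2).
  s_4 = 1 + 0 + 1 + 1 + 0 + 0 + 1 + 1 = 5 ≡ 1 (mod 2).
s = (0, 0, 0, 1)^T — this equals column 1 of H (binary 0001), so error is at position 1.
Correct: flip bit 1 of r = 110110100101101 to get c = 010110100101101.


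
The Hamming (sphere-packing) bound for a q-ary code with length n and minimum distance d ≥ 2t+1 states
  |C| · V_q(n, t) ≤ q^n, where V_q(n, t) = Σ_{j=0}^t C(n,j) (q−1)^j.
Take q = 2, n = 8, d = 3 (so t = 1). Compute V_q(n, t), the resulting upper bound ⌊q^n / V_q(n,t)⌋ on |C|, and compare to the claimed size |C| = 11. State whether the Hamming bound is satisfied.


V_q(n, t) = 9, q^n = 256, Hamming bound = 28, |C| = 11 ≤ bound (satisfied).

Step 1: Compute V_q(n, t) = Σ_{j=0}^1 C(n, j) (q−1)^j.
  j = 0: C(8,0)·(1)^0 = 1·1 = 1.
  j = 1: C(8,1)·(1)^1 = 8·1 = 8.
  V_q(n, t) = 1 + 8 = 9.
Step 2: q^n = 2^8 = 256.
Step 3: Hamming bound ⌊q^n / V_q(n,t)⌋ = ⌊256/9⌋ = 28.
Step 4: Compare |C| = 11 to 28: satisfied.
The claimed |C| lies below the Hamming bound.


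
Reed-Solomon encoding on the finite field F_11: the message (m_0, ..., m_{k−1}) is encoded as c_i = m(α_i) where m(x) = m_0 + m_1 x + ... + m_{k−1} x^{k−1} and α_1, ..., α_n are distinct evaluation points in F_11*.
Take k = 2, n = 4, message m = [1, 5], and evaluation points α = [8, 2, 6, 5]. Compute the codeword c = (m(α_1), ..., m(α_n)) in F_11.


c = [8, 0, 9, 4]

Message polynomial: m(x) = 1 + 5·x (mod 11).
For each evaluation point α_i, compute m(α_i) mod 11:
  α_1 = 8: Horner steps 5 → 8, so m(8) = 8.
  α_2 = 2: Horner steps 5 → 0, so m(2) = 0.
  α_3 = 6: Horner steps 5 → 9, so m(6) = 9.
  α_4 = 5: Horner steps 5 → 4, so m(5) = 4.
Codeword c = [8, 0, 9, 4] ∈ F_11^4.


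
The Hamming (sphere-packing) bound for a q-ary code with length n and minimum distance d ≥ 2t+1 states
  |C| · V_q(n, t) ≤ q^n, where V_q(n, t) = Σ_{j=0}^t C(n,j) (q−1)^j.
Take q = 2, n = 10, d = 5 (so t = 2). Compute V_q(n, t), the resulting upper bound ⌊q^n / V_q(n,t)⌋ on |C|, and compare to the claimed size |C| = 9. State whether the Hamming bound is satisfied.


V_q(n, t) = 56, q^n = 1024, Hamming bound = 18, |C| = 9 ≤ bound (satisfied).

Step 1: Compute V_q(n, t) = Σ_{j=0}^2 C(n, j) (q−1)^j.
  j = 0: C(10,0)·(1)^0 = 1·1 = 1.
  j = 1: C(10,1)·(1)^1 = 10·1 = 10.
  j = 2: C(10,2)·(1)^2 = 45·1 = 45.
  V_q(n, t) = 1 + 10 + 45 = 56.
Step 2: q^n = 2^10 = 1024.
Step 3: Hamming bound ⌊q^n / V_q(n,t)⌋ = ⌊1024/56⌋ = 18.
Step 4: Compare |C| = 9 to 18: satisfied.
The claimed |C| lies below the Hamming bound.


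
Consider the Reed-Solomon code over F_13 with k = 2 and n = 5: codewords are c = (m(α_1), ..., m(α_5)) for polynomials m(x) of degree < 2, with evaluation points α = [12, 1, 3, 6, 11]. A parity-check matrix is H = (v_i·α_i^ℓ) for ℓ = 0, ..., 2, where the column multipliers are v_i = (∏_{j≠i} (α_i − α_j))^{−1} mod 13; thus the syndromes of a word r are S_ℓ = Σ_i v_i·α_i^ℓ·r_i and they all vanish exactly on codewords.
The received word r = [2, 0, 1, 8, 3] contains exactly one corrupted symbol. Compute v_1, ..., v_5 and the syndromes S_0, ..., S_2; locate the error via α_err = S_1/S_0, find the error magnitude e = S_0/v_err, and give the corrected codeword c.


S = (12, 10, 4), error at position 3, error magnitude e = 3, c = [2, 0, 11, 8, 3].

Step 1: column multipliers v_i = (∏_{j≠i}(α_i − α_j))^{−1} mod 13.
  i = 1 (α = 12): (12−1)(12−3)(12−6)(12−11) = 11·9·6·1 = 594 ≡ 9, so v_1 = 9^{−1} = 3 (mod 13).
  i = 2 (α = 1): (1−12)(1−3)(1−6)(1−11) = (−11)·(−2)·(−5)·(−10) = 1100 ≡ 8, so v_2 = 8^{−1} = 5 (mod 13).
  i = 3 (α = 3): (3−12)(3−1)(3−6)(3−11) = (−9)·2·(−3)·(−8) = −432 ≡ 10, so v_3 = 10^{−1} = 4 (mod 13).
  i = 4 (α = 6): (6−12)(6−1)(6−3)(6−11) = (−6)·5·3·(−5) = 450 ≡ 8, so v_4 = 8^{−1} = 5 (mod 13).
  i = 5 (α = 11): (11−12)(11−1)(11−3)(11−6) = (−1)·10·8·5 = −400 ≡ 3, so v_5 = 3^{−1} = 9 (mod 13).
  v = [3, 5, 4, 5, 9].
Step 2: syndromes of r = [2, 0, 1, 8, 3] (all sums mod 13).
  S_0 = Σ v_i r_i = 3·2 + 5·0 + 4·1 + 5·8 + 9·3 = 77 ≡ 12.
  S_1 = Σ v_i α_i r_i = 3·12·2 + 5·1·0 + 4·3·1 + 5·6·8 + 9·11·3 = 621 ≡ 10.
  α_i^2 mod 13 = [1, 1, 9, 10, 4].
  S_2 = Σ v_i α_i^2 r_i = 3·1·2 + 5·1·0 + 4·9·1 + 5·10·8 + 9·4·3 = 550 ≡ 4.
  S = (12, 10, 4) ≠ 0, so r is not a codeword (an error is present).
Step 3: locate the error. For a single error e at position i, S_ℓ = v_i·e·α_i^ℓ, so α_err = S_1/S_0.
  S_0^{−1} = 12^{−1} = 12 (mod 13), so α_err = 10·12 = 120 ≡ 3 = α_3. Error position i = 3.
  Consistency check: S_2/S_1 = 4·4 = 16 ≡ 3 = α_err ✓ (single-error assumption holds).
Step 4: error magnitude e = S_0/v_3 = S_0·∏_{j≠3}(α_3 − α_j) = 12·10 = 120 ≡ 3 (mod 13).
Step 5: correct position 3: c_3 = r_3 − e = 1 − 3 ≡ 11 (mod 13). Hence c = [2, 0, 11, 8, 3].
  Check: interpolating c through the α_i gives m(x) = 1 + 12·x (degree < 2) with m(α_i) = c_i for every i, so c is indeed a codeword.


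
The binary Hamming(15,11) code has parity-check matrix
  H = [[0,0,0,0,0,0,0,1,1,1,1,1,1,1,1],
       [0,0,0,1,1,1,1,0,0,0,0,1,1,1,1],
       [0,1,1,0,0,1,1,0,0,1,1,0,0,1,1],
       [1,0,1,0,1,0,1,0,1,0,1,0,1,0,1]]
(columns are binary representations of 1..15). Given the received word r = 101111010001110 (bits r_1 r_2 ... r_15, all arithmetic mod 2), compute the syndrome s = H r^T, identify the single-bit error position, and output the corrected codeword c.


s = (0, 0, 1, 0)^T, error position = 2, corrected codeword c = 111111010001110

Compute s = H r^T mod 2 one row at a time:
  s_1 = 1 + 0 + 0 + 0 + 1 + 1 + 1 + 0 = 4 ≡ 0 (mod 2).
  s_2 = 1 + 1 + 1 + 0 + 1 + 1 + 1 + 0 = 6 ≡ 0 (mod 2).
  s_3 = 0 + 1 + 1 + 0 + 0 + 0 + 1 + 0 = 3 ≡ 1 (mod 2).
  s_4 = 1 + 1 + 1 + 0 + 0 + 0 + 1 + 0 = 4 ≡ 0 (mod 2).
s = (0, 0, 1, 0)^T — this equals column 2 of H (binary 0010), so error is at position 2.
Correct: flip bit 2 of r = 101111010001110 to get c = 111111010001110.
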